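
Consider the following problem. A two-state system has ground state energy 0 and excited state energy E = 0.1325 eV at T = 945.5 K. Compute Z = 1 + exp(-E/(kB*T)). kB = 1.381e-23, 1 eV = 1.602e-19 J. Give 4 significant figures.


Step 1: Compute beta*E = E*eV/(kB*T) = 0.1325*1.602e-19/(1.381e-23*945.5) = 1.626
Step 2: exp(-beta*E) = exp(-1.626) = 0.1968
Step 3: Z = 1 + 0.1968 = 1.197

1.197


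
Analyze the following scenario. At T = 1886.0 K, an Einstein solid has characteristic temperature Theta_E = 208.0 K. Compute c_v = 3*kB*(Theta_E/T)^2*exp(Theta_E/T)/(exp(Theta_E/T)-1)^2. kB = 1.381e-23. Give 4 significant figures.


Step 1: x = Theta_E/T = 208.0/1886.0 = 0.1103
Step 2: x^2 = 0.01216
Step 3: exp(x) = 1.117
Step 4: c_v = 3*1.381e-23*0.01216*1.117/(1.117-1)^2 = 4.139e-23

4.139e-23


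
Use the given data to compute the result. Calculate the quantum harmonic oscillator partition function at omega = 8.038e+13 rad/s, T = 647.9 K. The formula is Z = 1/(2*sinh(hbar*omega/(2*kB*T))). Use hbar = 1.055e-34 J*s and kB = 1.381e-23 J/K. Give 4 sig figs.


Step 1: Compute x = hbar*omega/(kB*T) = 1.055e-34*8.038e+13/(1.381e-23*647.9) = 0.9478
Step 2: x/2 = 0.4739
Step 3: sinh(x/2) = 0.4918
Step 4: Z = 1/(2*0.4918) = 1.017

1.017


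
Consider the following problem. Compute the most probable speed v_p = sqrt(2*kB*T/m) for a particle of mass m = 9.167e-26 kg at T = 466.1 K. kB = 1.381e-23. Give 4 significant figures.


Step 1: Numerator = 2*kB*T = 2*1.381e-23*466.1 = 1.287e-20
Step 2: Ratio = 1.287e-20 / 9.167e-26 = 1.404e+05
Step 3: v_p = sqrt(1.404e+05) = 374.7 m/s

374.7


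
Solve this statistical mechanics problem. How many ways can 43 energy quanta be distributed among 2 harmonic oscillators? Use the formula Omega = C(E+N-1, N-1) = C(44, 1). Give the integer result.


Step 1: Use binomial coefficient C(44, 1)
Step 2: Numerator = 44! / 43!
Step 3: Denominator = 1!
Step 4: Omega = 44

44


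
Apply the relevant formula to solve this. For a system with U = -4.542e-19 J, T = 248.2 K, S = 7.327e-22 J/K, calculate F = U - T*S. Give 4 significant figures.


Step 1: T*S = 248.2 * 7.327e-22 = 1.819e-19 J
Step 2: F = U - T*S = -4.542e-19 - 1.819e-19
Step 3: F = -6.361e-19 J

-6.361e-19


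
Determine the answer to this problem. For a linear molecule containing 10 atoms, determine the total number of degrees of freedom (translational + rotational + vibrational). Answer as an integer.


Step 1: Translational DOF = 3
Step 2: Rotational DOF (linear) = 2
Step 3: Vibrational DOF = 3*10 - 5 = 25
Step 4: Total = 3 + 2 + 25 = 30

30


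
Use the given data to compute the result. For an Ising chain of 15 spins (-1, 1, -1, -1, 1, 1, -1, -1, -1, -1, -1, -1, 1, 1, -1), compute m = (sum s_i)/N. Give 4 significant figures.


Step 1: Count up spins (+1): 5, down spins (-1): 10
Step 2: Total magnetization M = 5 - 10 = -5
Step 3: m = M/N = -5/15 = -0.3333

-0.3333


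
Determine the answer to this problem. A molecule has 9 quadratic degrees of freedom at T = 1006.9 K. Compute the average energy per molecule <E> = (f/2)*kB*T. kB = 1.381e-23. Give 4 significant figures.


Step 1: f/2 = 9/2 = 4.5
Step 2: kB*T = 1.381e-23 * 1006.9 = 1.391e-20
Step 3: <E> = 4.5 * 1.391e-20 = 6.257e-20 J

6.257e-20


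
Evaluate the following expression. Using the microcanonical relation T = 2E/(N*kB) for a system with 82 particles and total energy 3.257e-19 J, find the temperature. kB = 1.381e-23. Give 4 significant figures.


Step 1: Numerator = 2*E = 2*3.257e-19 = 6.514e-19 J
Step 2: Denominator = N*kB = 82*1.381e-23 = 1.132e-21
Step 3: T = 6.514e-19 / 1.132e-21 = 575.2 K

575.2


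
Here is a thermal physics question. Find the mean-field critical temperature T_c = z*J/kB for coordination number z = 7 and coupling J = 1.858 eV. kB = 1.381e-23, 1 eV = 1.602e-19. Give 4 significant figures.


Step 1: z*J = 7*1.858 = 13.01 eV
Step 2: Convert to Joules: 13.01*1.602e-19 = 2.084e-18 J
Step 3: T_c = 2.084e-18 / 1.381e-23 = 1.509e+05 K

1.509e+05


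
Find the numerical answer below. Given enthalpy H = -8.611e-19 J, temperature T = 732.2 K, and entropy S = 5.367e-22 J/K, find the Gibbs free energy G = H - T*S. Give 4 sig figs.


Step 1: T*S = 732.2 * 5.367e-22 = 3.93e-19 J
Step 2: G = H - T*S = -8.611e-19 - 3.93e-19
Step 3: G = -1.254e-18 J

-1.254e-18


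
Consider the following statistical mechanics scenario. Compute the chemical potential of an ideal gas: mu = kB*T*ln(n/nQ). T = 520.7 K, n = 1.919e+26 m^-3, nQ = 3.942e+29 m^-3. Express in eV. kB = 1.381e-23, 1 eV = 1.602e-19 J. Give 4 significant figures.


Step 1: n/nQ = 1.919e+26/3.942e+29 = 0.0004868
Step 2: ln(n/nQ) = -7.628
Step 3: mu = kB*T*ln(n/nQ) = 7.191e-21*-7.628 = -5.485e-20 J
Step 4: Convert to eV: -5.485e-20/1.602e-19 = -0.3424 eV

-0.3424


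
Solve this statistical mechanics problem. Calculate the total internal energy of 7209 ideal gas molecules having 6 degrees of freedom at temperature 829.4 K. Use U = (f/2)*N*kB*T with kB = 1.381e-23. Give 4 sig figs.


Step 1: f/2 = 6/2 = 3.0
Step 2: N*kB*T = 7209*1.381e-23*829.4 = 8.257e-17
Step 3: U = 3.0 * 8.257e-17 = 2.477e-16 J

2.477e-16


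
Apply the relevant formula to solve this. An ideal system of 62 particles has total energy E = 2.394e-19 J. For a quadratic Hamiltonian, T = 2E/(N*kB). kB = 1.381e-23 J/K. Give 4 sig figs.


Step 1: Numerator = 2*E = 2*2.394e-19 = 4.788e-19 J
Step 2: Denominator = N*kB = 62*1.381e-23 = 8.562e-22
Step 3: T = 4.788e-19 / 8.562e-22 = 559.2 K

559.2


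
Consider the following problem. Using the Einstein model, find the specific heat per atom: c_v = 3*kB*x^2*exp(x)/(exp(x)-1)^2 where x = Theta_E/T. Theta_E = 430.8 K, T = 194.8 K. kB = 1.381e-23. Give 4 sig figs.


Step 1: x = Theta_E/T = 430.8/194.8 = 2.211
Step 2: x^2 = 4.891
Step 3: exp(x) = 9.129
Step 4: c_v = 3*1.381e-23*4.891*9.129/(9.129-1)^2 = 2.799e-23

2.799e-23


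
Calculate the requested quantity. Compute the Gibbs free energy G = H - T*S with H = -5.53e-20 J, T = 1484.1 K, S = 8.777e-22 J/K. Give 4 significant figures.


Step 1: T*S = 1484.1 * 8.777e-22 = 1.303e-18 J
Step 2: G = H - T*S = -5.53e-20 - 1.303e-18
Step 3: G = -1.358e-18 J

-1.358e-18


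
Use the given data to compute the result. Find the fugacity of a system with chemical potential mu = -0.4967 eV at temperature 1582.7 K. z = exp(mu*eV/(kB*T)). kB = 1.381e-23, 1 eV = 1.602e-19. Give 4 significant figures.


Step 1: Convert mu to Joules: -0.4967*1.602e-19 = -7.957e-20 J
Step 2: kB*T = 1.381e-23*1582.7 = 2.186e-20 J
Step 3: mu/(kB*T) = -3.641
Step 4: z = exp(-3.641) = 0.02624

0.02624


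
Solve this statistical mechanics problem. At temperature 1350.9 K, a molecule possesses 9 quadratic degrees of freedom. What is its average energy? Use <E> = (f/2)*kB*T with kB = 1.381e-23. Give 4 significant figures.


Step 1: f/2 = 9/2 = 4.5
Step 2: kB*T = 1.381e-23 * 1350.9 = 1.866e-20
Step 3: <E> = 4.5 * 1.866e-20 = 8.395e-20 J

8.395e-20


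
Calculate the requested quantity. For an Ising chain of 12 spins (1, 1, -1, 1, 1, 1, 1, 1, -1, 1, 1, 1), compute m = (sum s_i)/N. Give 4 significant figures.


Step 1: Count up spins (+1): 10, down spins (-1): 2
Step 2: Total magnetization M = 10 - 2 = 8
Step 3: m = M/N = 8/12 = 0.6667

0.6667


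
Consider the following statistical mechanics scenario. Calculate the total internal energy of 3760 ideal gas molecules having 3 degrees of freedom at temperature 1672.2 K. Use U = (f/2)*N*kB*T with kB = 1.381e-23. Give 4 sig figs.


Step 1: f/2 = 3/2 = 1.5
Step 2: N*kB*T = 3760*1.381e-23*1672.2 = 8.683e-17
Step 3: U = 1.5 * 8.683e-17 = 1.302e-16 J

1.302e-16


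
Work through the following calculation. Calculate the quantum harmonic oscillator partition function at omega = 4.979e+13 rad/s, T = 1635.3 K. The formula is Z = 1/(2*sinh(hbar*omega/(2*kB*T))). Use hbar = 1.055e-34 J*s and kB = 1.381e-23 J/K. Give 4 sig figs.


Step 1: Compute x = hbar*omega/(kB*T) = 1.055e-34*4.979e+13/(1.381e-23*1635.3) = 0.2326
Step 2: x/2 = 0.1163
Step 3: sinh(x/2) = 0.1166
Step 4: Z = 1/(2*0.1166) = 4.29

4.29


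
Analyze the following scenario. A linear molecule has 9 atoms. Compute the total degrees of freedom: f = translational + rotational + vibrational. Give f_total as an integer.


Step 1: Translational DOF = 3
Step 2: Rotational DOF (linear) = 2
Step 3: Vibrational DOF = 3*9 - 5 = 22
Step 4: Total = 3 + 2 + 22 = 27

27


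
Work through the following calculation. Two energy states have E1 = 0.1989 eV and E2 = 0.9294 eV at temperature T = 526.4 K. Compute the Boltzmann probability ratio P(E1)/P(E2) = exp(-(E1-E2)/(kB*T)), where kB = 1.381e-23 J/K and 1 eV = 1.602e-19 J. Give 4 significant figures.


Step 1: Compute energy difference dE = E1 - E2 = 0.1989 - 0.9294 = -0.7305 eV
Step 2: Convert to Joules: dE_J = -0.7305 * 1.602e-19 = -1.17e-19 J
Step 3: Compute exponent = -dE_J / (kB * T) = -(-1.17e-19) / (1.381e-23 * 526.4) = 16.1
Step 4: P(E1)/P(E2) = exp(16.1) = 9.802e+06

9.802e+06


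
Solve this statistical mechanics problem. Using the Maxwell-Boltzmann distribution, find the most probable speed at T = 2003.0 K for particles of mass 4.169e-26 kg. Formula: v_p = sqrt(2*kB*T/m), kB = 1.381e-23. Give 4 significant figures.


Step 1: Numerator = 2*kB*T = 2*1.381e-23*2003.0 = 5.532e-20
Step 2: Ratio = 5.532e-20 / 4.169e-26 = 1.327e+06
Step 3: v_p = sqrt(1.327e+06) = 1152 m/s

1152


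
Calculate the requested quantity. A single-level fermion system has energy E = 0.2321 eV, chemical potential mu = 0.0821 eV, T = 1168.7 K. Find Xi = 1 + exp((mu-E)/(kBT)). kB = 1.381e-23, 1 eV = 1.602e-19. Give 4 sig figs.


Step 1: (mu - E) = 0.0821 - 0.2321 = -0.15 eV
Step 2: x = (mu-E)*eV/(kB*T) = -0.15*1.602e-19/(1.381e-23*1168.7) = -1.489
Step 3: exp(x) = 0.2256
Step 4: Xi = 1 + 0.2256 = 1.226

1.226


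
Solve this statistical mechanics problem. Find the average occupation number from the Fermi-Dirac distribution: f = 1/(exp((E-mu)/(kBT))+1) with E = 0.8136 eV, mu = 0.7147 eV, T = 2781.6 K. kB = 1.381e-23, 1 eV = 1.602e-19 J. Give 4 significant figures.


Step 1: (E - mu) = 0.8136 - 0.7147 = 0.0989 eV
Step 2: Convert: (E-mu)*eV = 1.584e-20 J
Step 3: x = (E-mu)*eV/(kB*T) = 0.4124
Step 4: f = 1/(exp(0.4124)+1) = 0.3983

0.3983


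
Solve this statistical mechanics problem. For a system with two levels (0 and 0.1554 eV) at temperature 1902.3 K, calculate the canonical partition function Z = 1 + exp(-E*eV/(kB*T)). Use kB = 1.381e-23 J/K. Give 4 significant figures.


Step 1: Compute beta*E = E*eV/(kB*T) = 0.1554*1.602e-19/(1.381e-23*1902.3) = 0.9476
Step 2: exp(-beta*E) = exp(-0.9476) = 0.3877
Step 3: Z = 1 + 0.3877 = 1.388

1.388


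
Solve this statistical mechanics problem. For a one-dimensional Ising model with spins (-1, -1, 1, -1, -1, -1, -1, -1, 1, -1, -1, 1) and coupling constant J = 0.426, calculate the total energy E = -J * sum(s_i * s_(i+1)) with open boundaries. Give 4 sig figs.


Step 1: Nearest-neighbor products: 1, -1, -1, 1, 1, 1, 1, -1, -1, 1, -1
Step 2: Sum of products = 1
Step 3: E = -0.426 * 1 = -0.426

-0.426


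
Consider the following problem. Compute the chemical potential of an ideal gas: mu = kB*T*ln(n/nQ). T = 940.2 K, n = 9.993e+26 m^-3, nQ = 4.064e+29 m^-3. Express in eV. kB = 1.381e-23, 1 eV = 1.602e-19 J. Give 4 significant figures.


Step 1: n/nQ = 9.993e+26/4.064e+29 = 0.002459
Step 2: ln(n/nQ) = -6.008
Step 3: mu = kB*T*ln(n/nQ) = 1.298e-20*-6.008 = -7.801e-20 J
Step 4: Convert to eV: -7.801e-20/1.602e-19 = -0.4869 eV

-0.4869


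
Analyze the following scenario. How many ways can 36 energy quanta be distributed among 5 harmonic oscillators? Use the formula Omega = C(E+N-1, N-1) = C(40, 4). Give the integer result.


Step 1: Use binomial coefficient C(40, 4)
Step 2: Numerator = 40! / 36!
Step 3: Denominator = 4!
Step 4: Omega = 91390

91390


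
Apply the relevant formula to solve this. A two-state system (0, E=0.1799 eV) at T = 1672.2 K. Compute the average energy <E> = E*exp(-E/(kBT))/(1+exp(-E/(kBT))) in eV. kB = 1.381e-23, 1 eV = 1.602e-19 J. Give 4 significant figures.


Step 1: beta*E = 0.1799*1.602e-19/(1.381e-23*1672.2) = 1.248
Step 2: exp(-beta*E) = 0.2871
Step 3: <E> = 0.1799*0.2871/(1+0.2871) = 0.04013 eV

0.04013


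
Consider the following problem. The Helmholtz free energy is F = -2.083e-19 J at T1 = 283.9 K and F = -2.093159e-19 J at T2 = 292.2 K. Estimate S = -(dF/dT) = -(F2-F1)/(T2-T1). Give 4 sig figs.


Step 1: dF = F2 - F1 = -2.093159e-19 - (-2.083e-19) = -1.0159e-21 J
Step 2: dT = T2 - T1 = 292.2 - 283.9 = 8.3 K
Step 3: S = -dF/dT = -(-1.0159e-21)/8.3 = 1.224e-22 J/K

1.224e-22


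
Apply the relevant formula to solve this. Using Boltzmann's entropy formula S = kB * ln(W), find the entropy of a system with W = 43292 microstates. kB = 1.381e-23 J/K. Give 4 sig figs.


Step 1: ln(W) = ln(43292) = 10.68
Step 2: S = kB * ln(W) = 1.381e-23 * 10.68
Step 3: S = 1.474e-22 J/K

1.474e-22


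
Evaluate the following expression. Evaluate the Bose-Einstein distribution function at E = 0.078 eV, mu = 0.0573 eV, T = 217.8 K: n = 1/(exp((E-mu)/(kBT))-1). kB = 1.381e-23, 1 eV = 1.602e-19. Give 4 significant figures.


Step 1: (E - mu) = 0.0207 eV
Step 2: x = (E-mu)*eV/(kB*T) = 0.0207*1.602e-19/(1.381e-23*217.8) = 1.103
Step 3: exp(x) = 3.012
Step 4: n = 1/(exp(x)-1) = 0.4971

0.4971


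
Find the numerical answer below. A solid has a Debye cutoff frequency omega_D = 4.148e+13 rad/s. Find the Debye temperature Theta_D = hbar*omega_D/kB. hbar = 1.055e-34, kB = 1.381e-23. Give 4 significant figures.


Step 1: hbar*omega_D = 1.055e-34 * 4.148e+13 = 4.376e-21 J
Step 2: Theta_D = 4.376e-21 / 1.381e-23
Step 3: Theta_D = 316.9 K

316.9


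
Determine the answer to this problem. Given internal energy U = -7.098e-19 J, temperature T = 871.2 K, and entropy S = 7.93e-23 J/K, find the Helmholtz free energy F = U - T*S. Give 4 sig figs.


Step 1: T*S = 871.2 * 7.93e-23 = 6.909e-20 J
Step 2: F = U - T*S = -7.098e-19 - 6.909e-20
Step 3: F = -7.789e-19 J

-7.789e-19


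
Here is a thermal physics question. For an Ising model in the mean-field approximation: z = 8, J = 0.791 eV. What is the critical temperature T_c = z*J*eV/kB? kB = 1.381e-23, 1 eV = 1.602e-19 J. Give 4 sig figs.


Step 1: z*J = 8*0.791 = 6.328 eV
Step 2: Convert to Joules: 6.328*1.602e-19 = 1.014e-18 J
Step 3: T_c = 1.014e-18 / 1.381e-23 = 7.341e+04 K

7.341e+04


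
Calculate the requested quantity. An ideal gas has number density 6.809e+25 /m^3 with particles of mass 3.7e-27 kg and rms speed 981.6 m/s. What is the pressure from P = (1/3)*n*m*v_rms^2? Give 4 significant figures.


Step 1: v_rms^2 = 981.6^2 = 9.635e+05
Step 2: n*m = 6.809e+25*3.7e-27 = 0.2519
Step 3: P = (1/3)*0.2519*9.635e+05 = 8.092e+04 Pa

8.092e+04


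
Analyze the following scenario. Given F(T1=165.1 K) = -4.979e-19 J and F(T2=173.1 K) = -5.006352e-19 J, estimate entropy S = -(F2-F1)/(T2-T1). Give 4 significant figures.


Step 1: dF = F2 - F1 = -5.006352e-19 - (-4.979e-19) = -2.7352e-21 J
Step 2: dT = T2 - T1 = 173.1 - 165.1 = 8 K
Step 3: S = -dF/dT = -(-2.7352e-21)/8 = 3.419e-22 J/K

3.419e-22


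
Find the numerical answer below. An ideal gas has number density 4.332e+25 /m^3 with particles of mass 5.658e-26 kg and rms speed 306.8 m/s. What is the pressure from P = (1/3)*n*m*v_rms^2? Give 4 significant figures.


Step 1: v_rms^2 = 306.8^2 = 9.413e+04
Step 2: n*m = 4.332e+25*5.658e-26 = 2.451
Step 3: P = (1/3)*2.451*9.413e+04 = 7.69e+04 Pa

7.69e+04


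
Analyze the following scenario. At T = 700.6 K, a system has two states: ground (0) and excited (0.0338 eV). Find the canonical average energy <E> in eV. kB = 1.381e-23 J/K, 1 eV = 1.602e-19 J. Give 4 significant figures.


Step 1: beta*E = 0.0338*1.602e-19/(1.381e-23*700.6) = 0.5596
Step 2: exp(-beta*E) = 0.5714
Step 3: <E> = 0.0338*0.5714/(1+0.5714) = 0.01229 eV

0.01229


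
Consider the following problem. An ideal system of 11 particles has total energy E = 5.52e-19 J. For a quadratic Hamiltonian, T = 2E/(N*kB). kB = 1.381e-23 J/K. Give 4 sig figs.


Step 1: Numerator = 2*E = 2*5.52e-19 = 1.104e-18 J
Step 2: Denominator = N*kB = 11*1.381e-23 = 1.519e-22
Step 3: T = 1.104e-18 / 1.519e-22 = 7267 K

7267


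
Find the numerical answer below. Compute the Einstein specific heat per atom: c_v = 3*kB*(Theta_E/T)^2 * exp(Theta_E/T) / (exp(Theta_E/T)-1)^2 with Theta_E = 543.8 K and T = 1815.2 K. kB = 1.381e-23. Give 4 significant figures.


Step 1: x = Theta_E/T = 543.8/1815.2 = 0.2996
Step 2: x^2 = 0.08975
Step 3: exp(x) = 1.349
Step 4: c_v = 3*1.381e-23*0.08975*1.349/(1.349-1)^2 = 4.112e-23

4.112e-23


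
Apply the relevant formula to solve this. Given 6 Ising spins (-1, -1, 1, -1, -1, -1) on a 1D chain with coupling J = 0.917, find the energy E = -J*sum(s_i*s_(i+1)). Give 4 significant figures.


Step 1: Nearest-neighbor products: 1, -1, -1, 1, 1
Step 2: Sum of products = 1
Step 3: E = -0.917 * 1 = -0.917

-0.917


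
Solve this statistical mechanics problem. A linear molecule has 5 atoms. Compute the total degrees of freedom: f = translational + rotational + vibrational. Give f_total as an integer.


Step 1: Translational DOF = 3
Step 2: Rotational DOF (linear) = 2
Step 3: Vibrational DOF = 3*5 - 5 = 10
Step 4: Total = 3 + 2 + 10 = 15

15


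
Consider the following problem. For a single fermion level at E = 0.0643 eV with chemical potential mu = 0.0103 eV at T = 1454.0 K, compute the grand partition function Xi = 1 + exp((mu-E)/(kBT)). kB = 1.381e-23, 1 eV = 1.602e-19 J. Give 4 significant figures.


Step 1: (mu - E) = 0.0103 - 0.0643 = -0.054 eV
Step 2: x = (mu-E)*eV/(kB*T) = -0.054*1.602e-19/(1.381e-23*1454.0) = -0.4308
Step 3: exp(x) = 0.65
Step 4: Xi = 1 + 0.65 = 1.65

1.65


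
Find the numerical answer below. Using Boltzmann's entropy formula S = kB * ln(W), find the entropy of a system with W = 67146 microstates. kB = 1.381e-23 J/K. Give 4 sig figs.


Step 1: ln(W) = ln(67146) = 11.11
Step 2: S = kB * ln(W) = 1.381e-23 * 11.11
Step 3: S = 1.535e-22 J/K

1.535e-22


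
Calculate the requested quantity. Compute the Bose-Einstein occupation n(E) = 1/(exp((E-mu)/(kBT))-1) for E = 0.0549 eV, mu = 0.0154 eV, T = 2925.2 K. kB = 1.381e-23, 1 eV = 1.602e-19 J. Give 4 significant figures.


Step 1: (E - mu) = 0.0395 eV
Step 2: x = (E-mu)*eV/(kB*T) = 0.0395*1.602e-19/(1.381e-23*2925.2) = 0.1566
Step 3: exp(x) = 1.17
Step 4: n = 1/(exp(x)-1) = 5.897

5.897


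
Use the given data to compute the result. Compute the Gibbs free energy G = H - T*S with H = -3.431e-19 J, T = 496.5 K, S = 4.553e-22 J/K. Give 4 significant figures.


Step 1: T*S = 496.5 * 4.553e-22 = 2.261e-19 J
Step 2: G = H - T*S = -3.431e-19 - 2.261e-19
Step 3: G = -5.692e-19 J

-5.692e-19


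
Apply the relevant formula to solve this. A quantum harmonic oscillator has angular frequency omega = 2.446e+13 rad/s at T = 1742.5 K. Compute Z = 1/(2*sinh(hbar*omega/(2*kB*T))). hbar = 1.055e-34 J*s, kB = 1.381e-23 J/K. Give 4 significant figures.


Step 1: Compute x = hbar*omega/(kB*T) = 1.055e-34*2.446e+13/(1.381e-23*1742.5) = 0.1072
Step 2: x/2 = 0.05362
Step 3: sinh(x/2) = 0.05364
Step 4: Z = 1/(2*0.05364) = 9.321

9.321


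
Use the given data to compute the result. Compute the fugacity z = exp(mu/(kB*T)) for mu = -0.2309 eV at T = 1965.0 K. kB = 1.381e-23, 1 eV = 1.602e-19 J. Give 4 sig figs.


Step 1: Convert mu to Joules: -0.2309*1.602e-19 = -3.699e-20 J
Step 2: kB*T = 1.381e-23*1965.0 = 2.714e-20 J
Step 3: mu/(kB*T) = -1.363
Step 4: z = exp(-1.363) = 0.2559

0.2559


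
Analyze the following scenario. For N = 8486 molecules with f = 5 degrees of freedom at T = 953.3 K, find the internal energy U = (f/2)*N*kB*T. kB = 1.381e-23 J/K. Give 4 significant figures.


Step 1: f/2 = 5/2 = 2.5
Step 2: N*kB*T = 8486*1.381e-23*953.3 = 1.117e-16
Step 3: U = 2.5 * 1.117e-16 = 2.793e-16 J

2.793e-16


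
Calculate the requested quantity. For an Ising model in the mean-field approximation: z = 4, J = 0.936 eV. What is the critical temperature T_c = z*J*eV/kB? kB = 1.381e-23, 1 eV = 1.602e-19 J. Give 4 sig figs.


Step 1: z*J = 4*0.936 = 3.744 eV
Step 2: Convert to Joules: 3.744*1.602e-19 = 5.998e-19 J
Step 3: T_c = 5.998e-19 / 1.381e-23 = 4.343e+04 K

4.343e+04


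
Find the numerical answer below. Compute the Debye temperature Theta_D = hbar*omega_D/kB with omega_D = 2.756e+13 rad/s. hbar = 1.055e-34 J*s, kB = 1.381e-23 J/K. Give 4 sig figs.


Step 1: hbar*omega_D = 1.055e-34 * 2.756e+13 = 2.908e-21 J
Step 2: Theta_D = 2.908e-21 / 1.381e-23
Step 3: Theta_D = 210.5 K

210.5


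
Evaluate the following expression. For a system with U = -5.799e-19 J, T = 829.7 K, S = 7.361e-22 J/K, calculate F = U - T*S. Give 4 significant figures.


Step 1: T*S = 829.7 * 7.361e-22 = 6.107e-19 J
Step 2: F = U - T*S = -5.799e-19 - 6.107e-19
Step 3: F = -1.191e-18 J

-1.191e-18


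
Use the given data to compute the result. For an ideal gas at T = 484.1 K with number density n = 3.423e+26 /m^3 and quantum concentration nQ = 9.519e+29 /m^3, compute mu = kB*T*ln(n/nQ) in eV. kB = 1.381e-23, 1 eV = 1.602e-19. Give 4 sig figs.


Step 1: n/nQ = 3.423e+26/9.519e+29 = 0.0003596
Step 2: ln(n/nQ) = -7.931
Step 3: mu = kB*T*ln(n/nQ) = 6.685e-21*-7.931 = -5.302e-20 J
Step 4: Convert to eV: -5.302e-20/1.602e-19 = -0.331 eV

-0.331


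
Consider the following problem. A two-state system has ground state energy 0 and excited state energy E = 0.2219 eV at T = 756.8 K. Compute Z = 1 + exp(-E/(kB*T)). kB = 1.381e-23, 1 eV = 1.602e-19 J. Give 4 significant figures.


Step 1: Compute beta*E = E*eV/(kB*T) = 0.2219*1.602e-19/(1.381e-23*756.8) = 3.401
Step 2: exp(-beta*E) = exp(-3.401) = 0.03333
Step 3: Z = 1 + 0.03333 = 1.033

1.033


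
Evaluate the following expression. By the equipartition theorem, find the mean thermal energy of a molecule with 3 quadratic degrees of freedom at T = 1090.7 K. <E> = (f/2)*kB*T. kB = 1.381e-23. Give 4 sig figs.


Step 1: f/2 = 3/2 = 1.5
Step 2: kB*T = 1.381e-23 * 1090.7 = 1.506e-20
Step 3: <E> = 1.5 * 1.506e-20 = 2.259e-20 J

2.259e-20


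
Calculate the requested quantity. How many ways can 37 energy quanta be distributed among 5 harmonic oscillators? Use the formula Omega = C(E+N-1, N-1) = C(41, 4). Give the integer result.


Step 1: Use binomial coefficient C(41, 4)
Step 2: Numerator = 41! / 37!
Step 3: Denominator = 4!
Step 4: Omega = 101270

101270


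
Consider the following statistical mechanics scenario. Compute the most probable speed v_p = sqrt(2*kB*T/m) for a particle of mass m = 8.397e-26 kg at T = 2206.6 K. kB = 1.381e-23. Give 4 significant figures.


Step 1: Numerator = 2*kB*T = 2*1.381e-23*2206.6 = 6.095e-20
Step 2: Ratio = 6.095e-20 / 8.397e-26 = 7.258e+05
Step 3: v_p = sqrt(7.258e+05) = 851.9 m/s

851.9


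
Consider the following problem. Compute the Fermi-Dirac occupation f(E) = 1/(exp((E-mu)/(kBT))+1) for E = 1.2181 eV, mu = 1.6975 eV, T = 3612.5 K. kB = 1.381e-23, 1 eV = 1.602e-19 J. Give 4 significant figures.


Step 1: (E - mu) = 1.2181 - 1.6975 = -0.4794 eV
Step 2: Convert: (E-mu)*eV = -7.68e-20 J
Step 3: x = (E-mu)*eV/(kB*T) = -1.539
Step 4: f = 1/(exp(-1.539)+1) = 0.8234

0.8234


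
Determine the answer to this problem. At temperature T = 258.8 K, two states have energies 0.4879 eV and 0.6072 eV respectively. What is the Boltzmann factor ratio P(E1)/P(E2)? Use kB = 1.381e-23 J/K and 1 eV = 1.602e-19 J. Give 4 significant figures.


Step 1: Compute energy difference dE = E1 - E2 = 0.4879 - 0.6072 = -0.1193 eV
Step 2: Convert to Joules: dE_J = -0.1193 * 1.602e-19 = -1.911e-20 J
Step 3: Compute exponent = -dE_J / (kB * T) = -(-1.911e-20) / (1.381e-23 * 258.8) = 5.347
Step 4: P(E1)/P(E2) = exp(5.347) = 210.1

210.1


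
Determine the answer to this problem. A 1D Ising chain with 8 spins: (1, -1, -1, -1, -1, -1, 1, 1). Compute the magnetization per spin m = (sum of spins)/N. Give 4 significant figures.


Step 1: Count up spins (+1): 3, down spins (-1): 5
Step 2: Total magnetization M = 3 - 5 = -2
Step 3: m = M/N = -2/8 = -0.25

-0.25


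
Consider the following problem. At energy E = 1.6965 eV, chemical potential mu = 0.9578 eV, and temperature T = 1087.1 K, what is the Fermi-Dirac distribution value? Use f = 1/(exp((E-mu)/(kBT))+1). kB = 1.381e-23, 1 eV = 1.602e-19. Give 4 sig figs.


Step 1: (E - mu) = 1.6965 - 0.9578 = 0.7387 eV
Step 2: Convert: (E-mu)*eV = 1.183e-19 J
Step 3: x = (E-mu)*eV/(kB*T) = 7.883
Step 4: f = 1/(exp(7.883)+1) = 0.0003771

0.0003771


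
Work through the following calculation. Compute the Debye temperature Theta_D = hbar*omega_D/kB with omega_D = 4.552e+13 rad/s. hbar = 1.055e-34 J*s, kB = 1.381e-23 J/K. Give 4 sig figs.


Step 1: hbar*omega_D = 1.055e-34 * 4.552e+13 = 4.802e-21 J
Step 2: Theta_D = 4.802e-21 / 1.381e-23
Step 3: Theta_D = 347.7 K

347.7


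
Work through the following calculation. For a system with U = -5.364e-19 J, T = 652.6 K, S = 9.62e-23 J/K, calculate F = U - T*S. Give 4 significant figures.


Step 1: T*S = 652.6 * 9.62e-23 = 6.278e-20 J
Step 2: F = U - T*S = -5.364e-19 - 6.278e-20
Step 3: F = -5.992e-19 J

-5.992e-19


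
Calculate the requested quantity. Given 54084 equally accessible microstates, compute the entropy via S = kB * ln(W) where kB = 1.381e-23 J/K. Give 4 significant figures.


Step 1: ln(W) = ln(54084) = 10.9
Step 2: S = kB * ln(W) = 1.381e-23 * 10.9
Step 3: S = 1.505e-22 J/K

1.505e-22


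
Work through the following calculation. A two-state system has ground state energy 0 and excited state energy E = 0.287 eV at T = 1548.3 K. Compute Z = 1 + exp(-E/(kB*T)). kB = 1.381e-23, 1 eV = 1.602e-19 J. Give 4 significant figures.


Step 1: Compute beta*E = E*eV/(kB*T) = 0.287*1.602e-19/(1.381e-23*1548.3) = 2.15
Step 2: exp(-beta*E) = exp(-2.15) = 0.1165
Step 3: Z = 1 + 0.1165 = 1.116

1.116


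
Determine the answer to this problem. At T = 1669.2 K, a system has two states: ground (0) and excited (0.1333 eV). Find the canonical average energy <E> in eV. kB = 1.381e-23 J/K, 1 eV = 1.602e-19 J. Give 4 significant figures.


Step 1: beta*E = 0.1333*1.602e-19/(1.381e-23*1669.2) = 0.9264
Step 2: exp(-beta*E) = 0.396
Step 3: <E> = 0.1333*0.396/(1+0.396) = 0.03781 eV

0.03781


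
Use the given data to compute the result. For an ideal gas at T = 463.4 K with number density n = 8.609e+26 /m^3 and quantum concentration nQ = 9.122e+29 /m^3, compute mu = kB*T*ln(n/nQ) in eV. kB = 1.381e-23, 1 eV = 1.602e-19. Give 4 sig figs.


Step 1: n/nQ = 8.609e+26/9.122e+29 = 0.0009438
Step 2: ln(n/nQ) = -6.966
Step 3: mu = kB*T*ln(n/nQ) = 6.4e-21*-6.966 = -4.458e-20 J
Step 4: Convert to eV: -4.458e-20/1.602e-19 = -0.2783 eV

-0.2783


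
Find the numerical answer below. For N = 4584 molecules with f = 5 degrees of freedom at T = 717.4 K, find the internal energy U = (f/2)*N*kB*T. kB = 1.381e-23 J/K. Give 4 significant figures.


Step 1: f/2 = 5/2 = 2.5
Step 2: N*kB*T = 4584*1.381e-23*717.4 = 4.542e-17
Step 3: U = 2.5 * 4.542e-17 = 1.135e-16 J

1.135e-16


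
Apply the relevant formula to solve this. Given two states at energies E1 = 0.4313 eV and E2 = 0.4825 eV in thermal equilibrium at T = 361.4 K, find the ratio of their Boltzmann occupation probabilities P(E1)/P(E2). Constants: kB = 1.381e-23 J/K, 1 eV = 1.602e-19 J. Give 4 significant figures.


Step 1: Compute energy difference dE = E1 - E2 = 0.4313 - 0.4825 = -0.0512 eV
Step 2: Convert to Joules: dE_J = -0.0512 * 1.602e-19 = -8.202e-21 J
Step 3: Compute exponent = -dE_J / (kB * T) = -(-8.202e-21) / (1.381e-23 * 361.4) = 1.643
Step 4: P(E1)/P(E2) = exp(1.643) = 5.173

5.173


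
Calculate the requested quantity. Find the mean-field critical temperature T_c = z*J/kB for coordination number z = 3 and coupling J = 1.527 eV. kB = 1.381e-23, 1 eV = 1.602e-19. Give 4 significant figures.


Step 1: z*J = 3*1.527 = 4.581 eV
Step 2: Convert to Joules: 4.581*1.602e-19 = 7.339e-19 J
Step 3: T_c = 7.339e-19 / 1.381e-23 = 5.314e+04 K

5.314e+04


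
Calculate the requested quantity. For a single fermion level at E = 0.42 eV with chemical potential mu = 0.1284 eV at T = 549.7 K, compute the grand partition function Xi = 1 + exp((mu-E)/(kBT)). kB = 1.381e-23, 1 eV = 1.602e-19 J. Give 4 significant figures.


Step 1: (mu - E) = 0.1284 - 0.42 = -0.2916 eV
Step 2: x = (mu-E)*eV/(kB*T) = -0.2916*1.602e-19/(1.381e-23*549.7) = -6.154
Step 3: exp(x) = 0.002126
Step 4: Xi = 1 + 0.002126 = 1.002

1.002


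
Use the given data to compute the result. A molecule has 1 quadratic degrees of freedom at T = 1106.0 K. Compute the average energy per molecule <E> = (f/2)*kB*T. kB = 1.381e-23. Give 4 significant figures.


Step 1: f/2 = 1/2 = 0.5
Step 2: kB*T = 1.381e-23 * 1106.0 = 1.527e-20
Step 3: <E> = 0.5 * 1.527e-20 = 7.637e-21 J

7.637e-21


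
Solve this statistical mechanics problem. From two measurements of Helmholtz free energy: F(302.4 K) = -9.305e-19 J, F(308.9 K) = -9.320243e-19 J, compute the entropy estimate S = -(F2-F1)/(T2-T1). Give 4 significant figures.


Step 1: dF = F2 - F1 = -9.320243e-19 - (-9.305e-19) = -1.5243e-21 J
Step 2: dT = T2 - T1 = 308.9 - 302.4 = 6.5 K
Step 3: S = -dF/dT = -(-1.5243e-21)/6.5 = 2.345e-22 J/K

2.345e-22


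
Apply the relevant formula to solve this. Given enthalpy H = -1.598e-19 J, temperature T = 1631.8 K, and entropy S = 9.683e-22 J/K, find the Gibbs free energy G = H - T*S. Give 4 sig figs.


Step 1: T*S = 1631.8 * 9.683e-22 = 1.58e-18 J
Step 2: G = H - T*S = -1.598e-19 - 1.58e-18
Step 3: G = -1.74e-18 J

-1.74e-18


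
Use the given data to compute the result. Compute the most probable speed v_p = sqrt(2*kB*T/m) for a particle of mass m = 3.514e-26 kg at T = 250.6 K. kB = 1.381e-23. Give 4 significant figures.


Step 1: Numerator = 2*kB*T = 2*1.381e-23*250.6 = 6.922e-21
Step 2: Ratio = 6.922e-21 / 3.514e-26 = 1.97e+05
Step 3: v_p = sqrt(1.97e+05) = 443.8 m/s

443.8


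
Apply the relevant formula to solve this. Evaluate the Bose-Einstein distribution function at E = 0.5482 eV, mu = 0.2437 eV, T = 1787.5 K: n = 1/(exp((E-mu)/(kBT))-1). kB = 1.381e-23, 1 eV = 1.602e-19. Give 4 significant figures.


Step 1: (E - mu) = 0.3045 eV
Step 2: x = (E-mu)*eV/(kB*T) = 0.3045*1.602e-19/(1.381e-23*1787.5) = 1.976
Step 3: exp(x) = 7.215
Step 4: n = 1/(exp(x)-1) = 0.1609

0.1609


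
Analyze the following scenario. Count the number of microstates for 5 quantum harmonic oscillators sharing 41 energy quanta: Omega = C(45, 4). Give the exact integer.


Step 1: Use binomial coefficient C(45, 4)
Step 2: Numerator = 45! / 41!
Step 3: Denominator = 4!
Step 4: Omega = 148995

148995


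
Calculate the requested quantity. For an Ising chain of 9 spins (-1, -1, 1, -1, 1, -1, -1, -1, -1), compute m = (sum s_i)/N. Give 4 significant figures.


Step 1: Count up spins (+1): 2, down spins (-1): 7
Step 2: Total magnetization M = 2 - 7 = -5
Step 3: m = M/N = -5/9 = -0.5556

-0.5556


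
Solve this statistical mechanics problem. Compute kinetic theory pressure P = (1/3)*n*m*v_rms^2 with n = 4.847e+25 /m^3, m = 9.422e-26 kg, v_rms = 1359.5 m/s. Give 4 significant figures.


Step 1: v_rms^2 = 1359.5^2 = 1.848e+06
Step 2: n*m = 4.847e+25*9.422e-26 = 4.567
Step 3: P = (1/3)*4.567*1.848e+06 = 2.814e+06 Pa

2.814e+06


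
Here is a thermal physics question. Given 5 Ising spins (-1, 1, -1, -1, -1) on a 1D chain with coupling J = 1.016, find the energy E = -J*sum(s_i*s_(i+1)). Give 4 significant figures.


Step 1: Nearest-neighbor products: -1, -1, 1, 1
Step 2: Sum of products = 0
Step 3: E = -1.016 * 0 = 0

0


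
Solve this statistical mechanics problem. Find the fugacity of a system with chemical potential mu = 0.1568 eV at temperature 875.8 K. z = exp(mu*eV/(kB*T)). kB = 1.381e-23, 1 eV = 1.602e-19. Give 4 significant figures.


Step 1: Convert mu to Joules: 0.1568*1.602e-19 = 2.512e-20 J
Step 2: kB*T = 1.381e-23*875.8 = 1.209e-20 J
Step 3: mu/(kB*T) = 2.077
Step 4: z = exp(2.077) = 7.979

7.979


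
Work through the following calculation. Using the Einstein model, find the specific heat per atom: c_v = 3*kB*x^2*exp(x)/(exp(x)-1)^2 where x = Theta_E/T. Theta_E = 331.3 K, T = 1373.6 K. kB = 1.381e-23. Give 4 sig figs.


Step 1: x = Theta_E/T = 331.3/1373.6 = 0.2412
Step 2: x^2 = 0.05817
Step 3: exp(x) = 1.273
Step 4: c_v = 3*1.381e-23*0.05817*1.273/(1.273-1)^2 = 4.123e-23

4.123e-23


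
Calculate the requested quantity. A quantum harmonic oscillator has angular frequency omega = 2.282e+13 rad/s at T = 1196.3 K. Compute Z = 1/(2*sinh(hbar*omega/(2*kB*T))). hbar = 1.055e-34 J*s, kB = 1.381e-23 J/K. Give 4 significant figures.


Step 1: Compute x = hbar*omega/(kB*T) = 1.055e-34*2.282e+13/(1.381e-23*1196.3) = 0.1457
Step 2: x/2 = 0.07286
Step 3: sinh(x/2) = 0.07293
Step 4: Z = 1/(2*0.07293) = 6.856

6.856


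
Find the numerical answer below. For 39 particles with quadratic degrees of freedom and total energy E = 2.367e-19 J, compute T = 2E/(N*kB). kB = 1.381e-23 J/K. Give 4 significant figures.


Step 1: Numerator = 2*E = 2*2.367e-19 = 4.734e-19 J
Step 2: Denominator = N*kB = 39*1.381e-23 = 5.386e-22
Step 3: T = 4.734e-19 / 5.386e-22 = 879 K

879


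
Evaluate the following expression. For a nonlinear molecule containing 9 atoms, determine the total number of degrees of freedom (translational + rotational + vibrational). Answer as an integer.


Step 1: Translational DOF = 3
Step 2: Rotational DOF (nonlinear) = 3
Step 3: Vibrational DOF = 3*9 - 6 = 21
Step 4: Total = 3 + 3 + 21 = 27

27


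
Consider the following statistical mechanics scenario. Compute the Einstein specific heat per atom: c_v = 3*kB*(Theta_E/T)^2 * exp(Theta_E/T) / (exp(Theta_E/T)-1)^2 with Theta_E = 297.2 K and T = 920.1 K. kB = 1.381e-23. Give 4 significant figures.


Step 1: x = Theta_E/T = 297.2/920.1 = 0.323
Step 2: x^2 = 0.1043
Step 3: exp(x) = 1.381
Step 4: c_v = 3*1.381e-23*0.1043*1.381/(1.381-1)^2 = 4.107e-23

4.107e-23


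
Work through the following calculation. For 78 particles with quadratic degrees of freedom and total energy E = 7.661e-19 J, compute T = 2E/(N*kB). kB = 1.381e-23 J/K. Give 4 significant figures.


Step 1: Numerator = 2*E = 2*7.661e-19 = 1.532e-18 J
Step 2: Denominator = N*kB = 78*1.381e-23 = 1.077e-21
Step 3: T = 1.532e-18 / 1.077e-21 = 1422 K

1422


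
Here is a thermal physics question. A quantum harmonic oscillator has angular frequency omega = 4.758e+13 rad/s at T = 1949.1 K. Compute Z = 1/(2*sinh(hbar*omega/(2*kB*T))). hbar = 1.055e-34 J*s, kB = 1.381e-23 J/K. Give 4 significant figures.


Step 1: Compute x = hbar*omega/(kB*T) = 1.055e-34*4.758e+13/(1.381e-23*1949.1) = 0.1865
Step 2: x/2 = 0.09324
Step 3: sinh(x/2) = 0.09338
Step 4: Z = 1/(2*0.09338) = 5.355

5.355


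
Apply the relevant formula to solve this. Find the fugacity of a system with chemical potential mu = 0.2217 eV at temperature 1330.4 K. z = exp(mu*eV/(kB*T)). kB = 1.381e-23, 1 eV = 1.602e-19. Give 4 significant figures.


Step 1: Convert mu to Joules: 0.2217*1.602e-19 = 3.552e-20 J
Step 2: kB*T = 1.381e-23*1330.4 = 1.837e-20 J
Step 3: mu/(kB*T) = 1.933
Step 4: z = exp(1.933) = 6.911

6.911


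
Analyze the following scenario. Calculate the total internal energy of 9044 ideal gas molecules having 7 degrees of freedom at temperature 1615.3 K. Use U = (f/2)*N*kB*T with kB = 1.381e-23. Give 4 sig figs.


Step 1: f/2 = 7/2 = 3.5
Step 2: N*kB*T = 9044*1.381e-23*1615.3 = 2.017e-16
Step 3: U = 3.5 * 2.017e-16 = 7.061e-16 J

7.061e-16


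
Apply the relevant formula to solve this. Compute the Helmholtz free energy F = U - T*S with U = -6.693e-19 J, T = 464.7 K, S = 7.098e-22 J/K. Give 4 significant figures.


Step 1: T*S = 464.7 * 7.098e-22 = 3.298e-19 J
Step 2: F = U - T*S = -6.693e-19 - 3.298e-19
Step 3: F = -9.991e-19 J

-9.991e-19


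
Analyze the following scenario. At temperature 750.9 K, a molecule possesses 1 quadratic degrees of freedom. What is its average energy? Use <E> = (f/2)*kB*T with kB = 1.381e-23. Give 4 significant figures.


Step 1: f/2 = 1/2 = 0.5
Step 2: kB*T = 1.381e-23 * 750.9 = 1.037e-20
Step 3: <E> = 0.5 * 1.037e-20 = 5.185e-21 J

5.185e-21


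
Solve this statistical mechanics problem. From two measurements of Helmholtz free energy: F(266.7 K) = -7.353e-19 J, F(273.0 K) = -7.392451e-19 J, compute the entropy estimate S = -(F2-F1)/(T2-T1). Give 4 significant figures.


Step 1: dF = F2 - F1 = -7.392451e-19 - (-7.353e-19) = -3.9451e-21 J
Step 2: dT = T2 - T1 = 273.0 - 266.7 = 6.3 K
Step 3: S = -dF/dT = -(-3.9451e-21)/6.3 = 6.262e-22 J/K

6.262e-22


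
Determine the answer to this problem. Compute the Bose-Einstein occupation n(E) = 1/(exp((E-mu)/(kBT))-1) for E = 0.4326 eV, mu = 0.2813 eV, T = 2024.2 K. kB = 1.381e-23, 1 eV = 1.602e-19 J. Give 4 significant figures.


Step 1: (E - mu) = 0.1513 eV
Step 2: x = (E-mu)*eV/(kB*T) = 0.1513*1.602e-19/(1.381e-23*2024.2) = 0.8671
Step 3: exp(x) = 2.38
Step 4: n = 1/(exp(x)-1) = 0.7247

0.7247


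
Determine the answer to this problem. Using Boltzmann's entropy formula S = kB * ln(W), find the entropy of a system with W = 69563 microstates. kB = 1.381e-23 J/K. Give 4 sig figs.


Step 1: ln(W) = ln(69563) = 11.15
Step 2: S = kB * ln(W) = 1.381e-23 * 11.15
Step 3: S = 1.54e-22 J/K

1.54e-22


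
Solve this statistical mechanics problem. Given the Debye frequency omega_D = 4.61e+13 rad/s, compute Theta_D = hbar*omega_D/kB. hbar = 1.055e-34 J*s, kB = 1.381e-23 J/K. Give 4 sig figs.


Step 1: hbar*omega_D = 1.055e-34 * 4.61e+13 = 4.864e-21 J
Step 2: Theta_D = 4.864e-21 / 1.381e-23
Step 3: Theta_D = 352.2 K

352.2


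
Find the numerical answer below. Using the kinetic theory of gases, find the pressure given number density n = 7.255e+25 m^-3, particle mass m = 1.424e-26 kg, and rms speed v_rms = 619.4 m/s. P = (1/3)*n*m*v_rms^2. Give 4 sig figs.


Step 1: v_rms^2 = 619.4^2 = 3.837e+05
Step 2: n*m = 7.255e+25*1.424e-26 = 1.033
Step 3: P = (1/3)*1.033*3.837e+05 = 1.321e+05 Pa

1.321e+05


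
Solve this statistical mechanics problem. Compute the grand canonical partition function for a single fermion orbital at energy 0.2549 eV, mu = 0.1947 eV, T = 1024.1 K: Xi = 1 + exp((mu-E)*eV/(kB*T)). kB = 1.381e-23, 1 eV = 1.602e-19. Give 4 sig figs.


Step 1: (mu - E) = 0.1947 - 0.2549 = -0.0602 eV
Step 2: x = (mu-E)*eV/(kB*T) = -0.0602*1.602e-19/(1.381e-23*1024.1) = -0.6819
Step 3: exp(x) = 0.5057
Step 4: Xi = 1 + 0.5057 = 1.506

1.506


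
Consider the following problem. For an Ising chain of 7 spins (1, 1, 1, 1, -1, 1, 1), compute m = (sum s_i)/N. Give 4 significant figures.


Step 1: Count up spins (+1): 6, down spins (-1): 1
Step 2: Total magnetization M = 6 - 1 = 5
Step 3: m = M/N = 5/7 = 0.7143

0.7143


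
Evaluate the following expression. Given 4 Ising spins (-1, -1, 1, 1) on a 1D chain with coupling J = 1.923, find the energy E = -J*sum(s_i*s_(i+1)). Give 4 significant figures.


Step 1: Nearest-neighbor products: 1, -1, 1
Step 2: Sum of products = 1
Step 3: E = -1.923 * 1 = -1.923

-1.923


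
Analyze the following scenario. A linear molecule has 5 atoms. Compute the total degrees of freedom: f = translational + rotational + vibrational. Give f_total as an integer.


Step 1: Translational DOF = 3
Step 2: Rotational DOF (linear) = 2
Step 3: Vibrational DOF = 3*5 - 5 = 10
Step 4: Total = 3 + 2 + 10 = 15

15


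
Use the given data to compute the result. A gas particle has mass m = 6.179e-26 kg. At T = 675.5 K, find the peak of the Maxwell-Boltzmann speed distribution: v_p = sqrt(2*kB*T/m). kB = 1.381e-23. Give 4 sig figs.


Step 1: Numerator = 2*kB*T = 2*1.381e-23*675.5 = 1.866e-20
Step 2: Ratio = 1.866e-20 / 6.179e-26 = 3.019e+05
Step 3: v_p = sqrt(3.019e+05) = 549.5 m/s

549.5


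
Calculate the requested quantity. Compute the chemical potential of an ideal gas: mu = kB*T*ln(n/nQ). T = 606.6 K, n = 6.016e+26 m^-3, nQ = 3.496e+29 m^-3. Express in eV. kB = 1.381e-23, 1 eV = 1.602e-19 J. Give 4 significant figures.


Step 1: n/nQ = 6.016e+26/3.496e+29 = 0.001721
Step 2: ln(n/nQ) = -6.365
Step 3: mu = kB*T*ln(n/nQ) = 8.377e-21*-6.365 = -5.332e-20 J
Step 4: Convert to eV: -5.332e-20/1.602e-19 = -0.3328 eV

-0.3328
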